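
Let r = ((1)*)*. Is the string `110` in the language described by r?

no

110 cannot be split into zero or more pieces each matching (1)*.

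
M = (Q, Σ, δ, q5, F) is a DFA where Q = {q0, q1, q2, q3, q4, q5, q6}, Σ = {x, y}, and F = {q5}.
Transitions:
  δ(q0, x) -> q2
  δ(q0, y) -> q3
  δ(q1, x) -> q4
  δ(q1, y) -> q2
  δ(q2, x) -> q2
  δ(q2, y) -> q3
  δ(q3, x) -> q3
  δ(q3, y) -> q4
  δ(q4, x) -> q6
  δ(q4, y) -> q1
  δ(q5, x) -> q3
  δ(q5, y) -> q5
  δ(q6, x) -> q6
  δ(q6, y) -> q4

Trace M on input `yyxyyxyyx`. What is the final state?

q2

q5 --y--> q5
q5 --y--> q5
q5 --x--> q3
q3 --y--> q4
q4 --y--> q1
q1 --x--> q4
q4 --y--> q1
q1 --y--> q2
q2 --x--> q2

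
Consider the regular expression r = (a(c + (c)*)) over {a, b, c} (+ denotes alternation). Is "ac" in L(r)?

Split as a·c: a matches a and (c+(c)*) matches c.

yes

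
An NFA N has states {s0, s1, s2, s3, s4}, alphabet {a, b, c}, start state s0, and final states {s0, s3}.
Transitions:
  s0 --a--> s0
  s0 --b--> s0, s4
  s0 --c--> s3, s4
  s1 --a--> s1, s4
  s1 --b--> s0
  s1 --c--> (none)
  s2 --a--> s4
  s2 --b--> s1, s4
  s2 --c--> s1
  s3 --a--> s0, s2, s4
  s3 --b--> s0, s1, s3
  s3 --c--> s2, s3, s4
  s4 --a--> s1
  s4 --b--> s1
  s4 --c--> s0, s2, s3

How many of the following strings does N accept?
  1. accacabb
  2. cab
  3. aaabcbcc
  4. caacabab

4

accacabb: accepted
cab: accepted
aaabcbcc: accepted
caacabab: accepted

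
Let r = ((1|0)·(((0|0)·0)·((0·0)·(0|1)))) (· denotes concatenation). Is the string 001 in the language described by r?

no

No split of 001 into u·v has (1|0) matching u and (((0|0)·0)·((0·0)·(0|1))) matching v.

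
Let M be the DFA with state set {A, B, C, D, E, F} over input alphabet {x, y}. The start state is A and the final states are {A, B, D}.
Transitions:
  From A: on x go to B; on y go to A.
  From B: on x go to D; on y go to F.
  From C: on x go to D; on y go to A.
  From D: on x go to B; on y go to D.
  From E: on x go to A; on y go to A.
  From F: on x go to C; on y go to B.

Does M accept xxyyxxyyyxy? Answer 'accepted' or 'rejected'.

rejected

A --x--> B
B --x--> D
D --y--> D
D --y--> D
D --x--> B
B --x--> D
D --y--> D
D --y--> D
D --y--> D
D --x--> B
B --y--> F
End in state F, which is not an accepting state.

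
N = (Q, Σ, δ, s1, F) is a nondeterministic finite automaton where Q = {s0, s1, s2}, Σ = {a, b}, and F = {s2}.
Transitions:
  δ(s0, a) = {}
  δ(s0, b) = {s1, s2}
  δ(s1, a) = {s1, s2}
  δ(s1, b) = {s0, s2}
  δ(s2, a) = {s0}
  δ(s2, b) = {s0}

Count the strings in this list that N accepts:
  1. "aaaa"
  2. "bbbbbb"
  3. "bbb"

"aaaa": accepted
"bbbbbb": accepted
"bbb": accepted

3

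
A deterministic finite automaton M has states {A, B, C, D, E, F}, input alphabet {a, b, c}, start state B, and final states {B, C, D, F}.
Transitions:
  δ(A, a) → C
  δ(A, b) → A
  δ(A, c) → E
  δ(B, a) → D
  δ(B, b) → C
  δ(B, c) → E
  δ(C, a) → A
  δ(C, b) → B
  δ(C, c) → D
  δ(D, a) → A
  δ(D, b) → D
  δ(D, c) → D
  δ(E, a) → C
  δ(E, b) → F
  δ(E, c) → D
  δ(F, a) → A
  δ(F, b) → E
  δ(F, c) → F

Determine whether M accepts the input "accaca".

accepted

B --a--> D
D --c--> D
D --c--> D
D --a--> A
A --c--> E
E --a--> C
End in state C, which is an accepting state.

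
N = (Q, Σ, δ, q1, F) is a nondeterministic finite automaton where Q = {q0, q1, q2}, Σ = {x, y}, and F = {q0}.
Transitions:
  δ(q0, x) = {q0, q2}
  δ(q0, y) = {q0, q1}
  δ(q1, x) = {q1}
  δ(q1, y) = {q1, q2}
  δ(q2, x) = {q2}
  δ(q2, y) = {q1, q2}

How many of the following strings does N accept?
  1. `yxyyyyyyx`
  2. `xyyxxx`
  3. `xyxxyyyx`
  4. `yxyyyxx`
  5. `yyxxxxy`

`yxyyyyyyx`: rejected
`xyyxxx`: rejected
`xyxxyyyx`: rejected
`yxyyyxx`: rejected
`yyxxxxy`: rejected

0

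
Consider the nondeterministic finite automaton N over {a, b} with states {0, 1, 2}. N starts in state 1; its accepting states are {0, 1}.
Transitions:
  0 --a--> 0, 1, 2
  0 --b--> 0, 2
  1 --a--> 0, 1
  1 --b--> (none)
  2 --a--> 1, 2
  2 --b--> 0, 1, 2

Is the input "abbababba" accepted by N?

Start: {1}
read a: {0, 1}
read b: {0, 2}
read b: {0, 1, 2}
read a: {0, 1, 2}
read b: {0, 1, 2}
read a: {0, 1, 2}
read b: {0, 1, 2}
read b: {0, 1, 2}
read a: {0, 1, 2}
Reachable ∩ accepting = {0, 1} — nonempty.

accepted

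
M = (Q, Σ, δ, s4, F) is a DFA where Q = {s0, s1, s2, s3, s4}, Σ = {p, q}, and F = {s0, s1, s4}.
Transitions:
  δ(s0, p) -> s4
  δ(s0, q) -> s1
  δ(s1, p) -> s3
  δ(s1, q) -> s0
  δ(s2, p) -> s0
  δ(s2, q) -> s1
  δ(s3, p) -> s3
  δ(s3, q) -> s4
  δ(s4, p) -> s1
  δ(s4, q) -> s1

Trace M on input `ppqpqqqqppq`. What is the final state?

s4 --p--> s1
s1 --p--> s3
s3 --q--> s4
s4 --p--> s1
s1 --q--> s0
s0 --q--> s1
s1 --q--> s0
s0 --q--> s1
s1 --p--> s3
s3 --p--> s3
s3 --q--> s4

s4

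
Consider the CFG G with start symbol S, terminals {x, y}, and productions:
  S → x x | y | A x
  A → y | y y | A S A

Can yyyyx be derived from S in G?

yes

S ⇒ Ax ⇒ ASAx ⇒ ySAx ⇒ yyAx ⇒ yyyyx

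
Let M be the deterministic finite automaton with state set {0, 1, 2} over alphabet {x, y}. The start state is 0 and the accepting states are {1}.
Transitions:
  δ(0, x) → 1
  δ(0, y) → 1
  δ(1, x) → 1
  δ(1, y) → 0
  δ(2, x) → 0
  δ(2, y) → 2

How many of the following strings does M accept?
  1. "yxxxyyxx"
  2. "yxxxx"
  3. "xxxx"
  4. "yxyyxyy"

4

"yxxxyyxx": accepted
"yxxxx": accepted
"xxxx": accepted
"yxyyxyy": accepted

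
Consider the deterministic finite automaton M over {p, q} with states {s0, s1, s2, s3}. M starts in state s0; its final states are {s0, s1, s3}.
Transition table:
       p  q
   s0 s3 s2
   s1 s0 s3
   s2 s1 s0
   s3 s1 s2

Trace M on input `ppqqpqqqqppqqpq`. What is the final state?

s2

s0 --p--> s3
s3 --p--> s1
s1 --q--> s3
s3 --q--> s2
s2 --p--> s1
s1 --q--> s3
s3 --q--> s2
s2 --q--> s0
s0 --q--> s2
s2 --p--> s1
s1 --p--> s0
s0 --q--> s2
s2 --q--> s0
s0 --p--> s3
s3 --q--> s2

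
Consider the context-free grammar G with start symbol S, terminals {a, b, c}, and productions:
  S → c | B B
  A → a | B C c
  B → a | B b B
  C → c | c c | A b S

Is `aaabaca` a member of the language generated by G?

no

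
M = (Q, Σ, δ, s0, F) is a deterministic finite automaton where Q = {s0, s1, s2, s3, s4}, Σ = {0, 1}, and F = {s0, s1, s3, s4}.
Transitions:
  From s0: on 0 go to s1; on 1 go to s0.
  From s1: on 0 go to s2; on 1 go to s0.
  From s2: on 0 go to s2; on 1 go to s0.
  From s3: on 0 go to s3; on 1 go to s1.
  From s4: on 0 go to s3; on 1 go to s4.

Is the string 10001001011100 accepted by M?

s0 --1--> s0
s0 --0--> s1
s1 --0--> s2
s2 --0--> s2
s2 --1--> s0
s0 --0--> s1
s1 --0--> s2
s2 --1--> s0
s0 --0--> s1
s1 --1--> s0
s0 --1--> s0
s0 --1--> s0
s0 --0--> s1
s1 --0--> s2
End in state s2, which is not an accepting state.

rejected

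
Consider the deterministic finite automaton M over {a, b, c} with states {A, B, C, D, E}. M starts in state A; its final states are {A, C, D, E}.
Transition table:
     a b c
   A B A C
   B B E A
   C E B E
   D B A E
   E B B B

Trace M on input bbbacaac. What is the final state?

A --b--> A
A --b--> A
A --b--> A
A --a--> B
B --c--> A
A --a--> B
B --a--> B
B --c--> A

A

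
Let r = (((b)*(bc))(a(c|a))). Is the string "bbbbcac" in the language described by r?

Split as bbbbc·ac: ((b)*(bc)) matches bbbbc and (a(c|a)) matches ac.

yes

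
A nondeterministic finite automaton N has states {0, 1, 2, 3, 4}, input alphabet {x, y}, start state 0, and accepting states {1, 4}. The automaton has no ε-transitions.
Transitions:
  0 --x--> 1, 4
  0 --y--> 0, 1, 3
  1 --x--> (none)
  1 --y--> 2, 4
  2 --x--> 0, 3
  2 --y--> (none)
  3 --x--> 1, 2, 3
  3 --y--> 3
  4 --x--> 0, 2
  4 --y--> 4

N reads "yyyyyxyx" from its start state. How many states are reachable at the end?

Start: {0}
read y: {0, 1, 3}
read y: {0, 1, 2, 3, 4}
read y: {0, 1, 2, 3, 4}
read y: {0, 1, 2, 3, 4}
read y: {0, 1, 2, 3, 4}
read x: {0, 1, 2, 3, 4}
read y: {0, 1, 2, 3, 4}
read x: {0, 1, 2, 3, 4}
Final reachable set {0, 1, 2, 3, 4} has 5 states.

5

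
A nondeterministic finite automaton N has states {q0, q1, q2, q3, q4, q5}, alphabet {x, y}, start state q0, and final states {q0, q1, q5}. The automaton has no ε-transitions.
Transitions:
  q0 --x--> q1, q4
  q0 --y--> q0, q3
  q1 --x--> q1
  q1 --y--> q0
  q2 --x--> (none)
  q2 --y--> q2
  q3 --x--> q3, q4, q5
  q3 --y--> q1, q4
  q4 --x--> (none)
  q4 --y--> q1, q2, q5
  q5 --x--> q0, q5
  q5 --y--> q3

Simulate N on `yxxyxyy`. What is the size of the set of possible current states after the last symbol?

Start: {q0}
read y: {q0, q3}
read x: {q1, q3, q4, q5}
read x: {q0, q1, q3, q4, q5}
read y: {q0, q1, q2, q3, q4, q5}
read x: {q0, q1, q3, q4, q5}
read y: {q0, q1, q2, q3, q4, q5}
read y: {q0, q1, q2, q3, q4, q5}
Final reachable set {q0, q1, q2, q3, q4, q5} has 6 states.

6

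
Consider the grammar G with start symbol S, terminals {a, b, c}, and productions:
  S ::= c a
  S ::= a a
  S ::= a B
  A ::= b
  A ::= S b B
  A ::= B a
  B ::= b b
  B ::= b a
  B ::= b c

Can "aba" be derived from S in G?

S ⇒ aB ⇒ aba

yes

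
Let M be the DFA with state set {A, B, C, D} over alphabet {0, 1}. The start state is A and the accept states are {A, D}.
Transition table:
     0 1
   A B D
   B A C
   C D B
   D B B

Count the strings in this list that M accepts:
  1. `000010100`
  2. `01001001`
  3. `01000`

`000010100`: rejected
`01001001`: rejected
`01000`: accepted

1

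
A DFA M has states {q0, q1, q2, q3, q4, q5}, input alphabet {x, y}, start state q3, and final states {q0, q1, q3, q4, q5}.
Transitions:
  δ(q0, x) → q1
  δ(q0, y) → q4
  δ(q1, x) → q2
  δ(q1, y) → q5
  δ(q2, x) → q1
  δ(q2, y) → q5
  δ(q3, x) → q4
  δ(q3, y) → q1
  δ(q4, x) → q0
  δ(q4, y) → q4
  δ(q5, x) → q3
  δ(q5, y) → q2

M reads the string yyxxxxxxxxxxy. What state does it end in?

q5

q3 --y--> q1
q1 --y--> q5
q5 --x--> q3
q3 --x--> q4
q4 --x--> q0
q0 --x--> q1
q1 --x--> q2
q2 --x--> q1
q1 --x--> q2
q2 --x--> q1
q1 --x--> q2
q2 --x--> q1
q1 --y--> q5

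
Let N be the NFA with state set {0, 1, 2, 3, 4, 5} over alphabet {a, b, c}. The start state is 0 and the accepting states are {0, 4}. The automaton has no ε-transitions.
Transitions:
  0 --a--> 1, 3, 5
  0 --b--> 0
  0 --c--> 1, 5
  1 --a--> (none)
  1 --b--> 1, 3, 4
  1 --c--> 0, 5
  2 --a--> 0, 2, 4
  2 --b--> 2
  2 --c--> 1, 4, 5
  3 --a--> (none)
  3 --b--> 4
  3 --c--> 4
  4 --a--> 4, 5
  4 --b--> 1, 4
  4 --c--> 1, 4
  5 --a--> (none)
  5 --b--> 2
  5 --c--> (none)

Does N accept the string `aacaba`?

Start: {0}
read a: {1, 3, 5}
read a: {}
The reachable set is empty and stays empty for the remaining 4 symbols.
Reachable ∩ accepting = {} — empty.

rejected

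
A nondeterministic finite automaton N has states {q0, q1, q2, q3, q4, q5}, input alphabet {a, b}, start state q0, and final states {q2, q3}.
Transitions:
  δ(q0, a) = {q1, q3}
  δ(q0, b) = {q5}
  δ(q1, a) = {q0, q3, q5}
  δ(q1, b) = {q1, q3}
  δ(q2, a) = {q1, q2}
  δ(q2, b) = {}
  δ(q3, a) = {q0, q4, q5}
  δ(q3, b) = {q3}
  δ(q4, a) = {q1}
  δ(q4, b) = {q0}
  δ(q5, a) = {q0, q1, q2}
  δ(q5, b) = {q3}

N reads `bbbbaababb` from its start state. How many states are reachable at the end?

Start: {q0}
read b: {q5}
read b: {q3}
read b: {q3}
read b: {q3}
read a: {q0, q4, q5}
read a: {q0, q1, q2, q3}
read b: {q1, q3, q5}
read a: {q0, q1, q2, q3, q4, q5}
read b: {q0, q1, q3, q5}
read b: {q1, q3, q5}
Final reachable set {q1, q3, q5} has 3 states.

3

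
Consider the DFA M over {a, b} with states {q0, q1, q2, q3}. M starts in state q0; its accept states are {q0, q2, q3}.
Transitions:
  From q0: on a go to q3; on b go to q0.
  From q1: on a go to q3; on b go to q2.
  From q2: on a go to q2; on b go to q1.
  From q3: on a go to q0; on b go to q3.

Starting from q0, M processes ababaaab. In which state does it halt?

q0 --a--> q3
q3 --b--> q3
q3 --a--> q0
q0 --b--> q0
q0 --a--> q3
q3 --a--> q0
q0 --a--> q3
q3 --b--> q3

q3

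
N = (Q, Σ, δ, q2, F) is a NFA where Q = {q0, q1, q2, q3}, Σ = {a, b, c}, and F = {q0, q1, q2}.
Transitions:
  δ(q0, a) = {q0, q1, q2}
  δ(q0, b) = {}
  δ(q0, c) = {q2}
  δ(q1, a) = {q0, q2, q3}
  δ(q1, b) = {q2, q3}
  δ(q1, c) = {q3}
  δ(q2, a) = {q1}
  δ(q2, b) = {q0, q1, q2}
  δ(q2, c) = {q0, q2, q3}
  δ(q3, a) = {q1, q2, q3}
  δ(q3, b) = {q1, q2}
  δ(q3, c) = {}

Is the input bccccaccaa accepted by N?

accepted

Start: {q2}
read b: {q0, q1, q2}
read c: {q0, q2, q3}
read c: {q0, q2, q3}
read c: {q0, q2, q3}
read c: {q0, q2, q3}
read a: {q0, q1, q2, q3}
read c: {q0, q2, q3}
read c: {q0, q2, q3}
read a: {q0, q1, q2, q3}
read a: {q0, q1, q2, q3}
Reachable ∩ accepting = {q0, q1, q2} — nonempty.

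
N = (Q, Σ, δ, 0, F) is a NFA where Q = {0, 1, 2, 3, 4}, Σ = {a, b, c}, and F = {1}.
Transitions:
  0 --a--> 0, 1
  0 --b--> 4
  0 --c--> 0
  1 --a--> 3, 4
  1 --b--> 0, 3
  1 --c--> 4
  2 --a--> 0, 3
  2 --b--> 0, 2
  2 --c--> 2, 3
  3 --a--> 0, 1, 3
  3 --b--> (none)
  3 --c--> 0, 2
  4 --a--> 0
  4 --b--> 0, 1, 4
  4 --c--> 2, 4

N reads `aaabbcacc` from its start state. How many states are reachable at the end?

4

Start: {0}
read a: {0, 1}
read a: {0, 1, 3, 4}
read a: {0, 1, 3, 4}
read b: {0, 1, 3, 4}
read b: {0, 1, 3, 4}
read c: {0, 2, 4}
read a: {0, 1, 3}
read c: {0, 2, 4}
read c: {0, 2, 3, 4}
Final reachable set {0, 2, 3, 4} has 4 states.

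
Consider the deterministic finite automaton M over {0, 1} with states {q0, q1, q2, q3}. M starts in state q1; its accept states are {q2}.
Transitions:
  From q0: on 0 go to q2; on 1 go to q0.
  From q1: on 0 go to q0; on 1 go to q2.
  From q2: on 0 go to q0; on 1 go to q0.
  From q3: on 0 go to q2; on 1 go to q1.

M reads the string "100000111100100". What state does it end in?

q1 --1--> q2
q2 --0--> q0
q0 --0--> q2
q2 --0--> q0
q0 --0--> q2
q2 --0--> q0
q0 --1--> q0
q0 --1--> q0
q0 --1--> q0
q0 --1--> q0
q0 --0--> q2
q2 --0--> q0
q0 --1--> q0
q0 --0--> q2
q2 --0--> q0

q0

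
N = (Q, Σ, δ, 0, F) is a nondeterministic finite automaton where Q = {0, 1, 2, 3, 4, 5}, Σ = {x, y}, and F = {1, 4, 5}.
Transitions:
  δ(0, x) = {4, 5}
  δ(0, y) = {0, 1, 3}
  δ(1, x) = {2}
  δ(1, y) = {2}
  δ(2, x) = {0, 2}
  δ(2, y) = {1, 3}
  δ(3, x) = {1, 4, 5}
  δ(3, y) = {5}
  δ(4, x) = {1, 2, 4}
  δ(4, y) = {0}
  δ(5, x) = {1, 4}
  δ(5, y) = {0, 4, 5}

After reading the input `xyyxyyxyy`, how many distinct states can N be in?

6

Start: {0}
read x: {4, 5}
read y: {0, 4, 5}
read y: {0, 1, 3, 4, 5}
read x: {1, 2, 4, 5}
read y: {0, 1, 2, 3, 4, 5}
read y: {0, 1, 2, 3, 4, 5}
read x: {0, 1, 2, 4, 5}
read y: {0, 1, 2, 3, 4, 5}
read y: {0, 1, 2, 3, 4, 5}
Final reachable set {0, 1, 2, 3, 4, 5} has 6 states.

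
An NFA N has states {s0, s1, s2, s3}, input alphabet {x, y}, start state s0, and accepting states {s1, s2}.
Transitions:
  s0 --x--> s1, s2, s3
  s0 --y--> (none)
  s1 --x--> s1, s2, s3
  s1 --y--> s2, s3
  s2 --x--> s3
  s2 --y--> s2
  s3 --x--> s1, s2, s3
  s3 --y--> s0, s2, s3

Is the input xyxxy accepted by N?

Start: {s0}
read x: {s1, s2, s3}
read y: {s0, s2, s3}
read x: {s1, s2, s3}
read x: {s1, s2, s3}
read y: {s0, s2, s3}
Reachable ∩ accepting = {s2} — nonempty.

accepted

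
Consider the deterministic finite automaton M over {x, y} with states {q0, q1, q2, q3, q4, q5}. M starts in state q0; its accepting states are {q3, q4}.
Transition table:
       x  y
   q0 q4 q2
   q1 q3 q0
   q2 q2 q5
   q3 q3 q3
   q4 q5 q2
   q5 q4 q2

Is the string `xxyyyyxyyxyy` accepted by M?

rejected

q0 --x--> q4
q4 --x--> q5
q5 --y--> q2
q2 --y--> q5
q5 --y--> q2
q2 --y--> q5
q5 --x--> q4
q4 --y--> q2
q2 --y--> q5
q5 --x--> q4
q4 --y--> q2
q2 --y--> q5
End in state q5, which is not an accepting state.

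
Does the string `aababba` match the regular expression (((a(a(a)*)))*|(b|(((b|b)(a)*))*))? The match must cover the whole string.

no

Neither ((a(a(a)*)))* nor (b|(((b|b)(a)*))*) matches aababba.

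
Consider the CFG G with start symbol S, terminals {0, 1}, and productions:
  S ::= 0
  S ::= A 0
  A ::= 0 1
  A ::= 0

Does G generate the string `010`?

S ⇒ A0 ⇒ 010

yes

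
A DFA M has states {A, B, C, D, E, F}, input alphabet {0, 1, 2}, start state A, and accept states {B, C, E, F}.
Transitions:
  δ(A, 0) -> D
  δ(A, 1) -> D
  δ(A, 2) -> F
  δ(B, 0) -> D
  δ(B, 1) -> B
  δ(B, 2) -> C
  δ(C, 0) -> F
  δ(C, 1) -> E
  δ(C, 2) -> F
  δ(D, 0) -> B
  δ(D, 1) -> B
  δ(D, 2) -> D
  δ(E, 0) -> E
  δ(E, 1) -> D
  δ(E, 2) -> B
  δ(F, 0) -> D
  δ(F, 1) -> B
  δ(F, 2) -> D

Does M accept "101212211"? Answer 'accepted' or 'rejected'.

A --1--> D
D --0--> B
B --1--> B
B --2--> C
C --1--> E
E --2--> B
B --2--> C
C --1--> E
E --1--> D
End in state D, which is not an accepting state.

rejected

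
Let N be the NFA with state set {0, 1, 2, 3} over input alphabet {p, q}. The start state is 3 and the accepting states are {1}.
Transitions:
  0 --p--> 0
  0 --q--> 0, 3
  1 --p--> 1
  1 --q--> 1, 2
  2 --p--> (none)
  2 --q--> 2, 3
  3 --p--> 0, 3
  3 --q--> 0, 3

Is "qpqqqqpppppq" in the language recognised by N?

Start: {3}
read q: {0, 3}
read p: {0, 3}
read q: {0, 3}
read q: {0, 3}
read q: {0, 3}
read q: {0, 3}
read p: {0, 3}
read p: {0, 3}
read p: {0, 3}
read p: {0, 3}
read p: {0, 3}
read q: {0, 3}
Reachable ∩ accepting = {} — empty.

rejected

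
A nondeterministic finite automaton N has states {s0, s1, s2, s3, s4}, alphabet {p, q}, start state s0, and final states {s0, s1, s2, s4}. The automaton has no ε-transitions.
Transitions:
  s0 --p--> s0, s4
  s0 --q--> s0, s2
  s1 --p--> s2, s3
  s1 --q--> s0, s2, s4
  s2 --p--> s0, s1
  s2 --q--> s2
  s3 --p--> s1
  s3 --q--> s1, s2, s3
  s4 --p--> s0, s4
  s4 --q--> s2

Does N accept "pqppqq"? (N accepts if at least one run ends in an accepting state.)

accepted

Start: {s0}
read p: {s0, s4}
read q: {s0, s2}
read p: {s0, s1, s4}
read p: {s0, s2, s3, s4}
read q: {s0, s1, s2, s3}
read q: {s0, s1, s2, s3, s4}
Reachable ∩ accepting = {s0, s1, s2, s4} — nonempty.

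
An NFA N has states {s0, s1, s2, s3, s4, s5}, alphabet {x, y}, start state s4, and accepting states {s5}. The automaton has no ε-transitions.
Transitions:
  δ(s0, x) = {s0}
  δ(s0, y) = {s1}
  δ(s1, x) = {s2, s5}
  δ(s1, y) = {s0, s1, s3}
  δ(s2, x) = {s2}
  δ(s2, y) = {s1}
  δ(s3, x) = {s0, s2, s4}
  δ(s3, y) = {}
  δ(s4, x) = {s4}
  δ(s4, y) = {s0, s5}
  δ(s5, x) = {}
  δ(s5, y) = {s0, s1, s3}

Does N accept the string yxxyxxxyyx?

Start: {s4}
read y: {s0, s5}
read x: {s0}
read x: {s0}
read y: {s1}
read x: {s2, s5}
read x: {s2}
read x: {s2}
read y: {s1}
read y: {s0, s1, s3}
read x: {s0, s2, s4, s5}
Reachable ∩ accepting = {s5} — nonempty.

accepted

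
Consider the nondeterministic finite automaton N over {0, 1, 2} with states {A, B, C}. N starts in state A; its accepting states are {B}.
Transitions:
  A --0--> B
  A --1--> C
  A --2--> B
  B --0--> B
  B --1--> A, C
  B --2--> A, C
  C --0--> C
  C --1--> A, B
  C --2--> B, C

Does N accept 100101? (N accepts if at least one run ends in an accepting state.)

rejected

Start: {A}
read 1: {C}
read 0: {C}
read 0: {C}
read 1: {A, B}
read 0: {B}
read 1: {A, C}
Reachable ∩ accepting = {} — empty.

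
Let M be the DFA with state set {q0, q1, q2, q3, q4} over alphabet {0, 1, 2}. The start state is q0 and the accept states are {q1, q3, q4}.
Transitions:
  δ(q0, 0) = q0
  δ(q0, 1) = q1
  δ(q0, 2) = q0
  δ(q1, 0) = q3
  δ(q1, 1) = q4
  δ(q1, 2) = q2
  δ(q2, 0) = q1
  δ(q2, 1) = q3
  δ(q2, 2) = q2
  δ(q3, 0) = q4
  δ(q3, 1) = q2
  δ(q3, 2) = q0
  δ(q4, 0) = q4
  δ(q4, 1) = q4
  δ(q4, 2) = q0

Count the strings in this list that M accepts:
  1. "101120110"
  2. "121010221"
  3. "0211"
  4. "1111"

4

"101120110": accepted
"121010221": accepted
"0211": accepted
"1111": accepted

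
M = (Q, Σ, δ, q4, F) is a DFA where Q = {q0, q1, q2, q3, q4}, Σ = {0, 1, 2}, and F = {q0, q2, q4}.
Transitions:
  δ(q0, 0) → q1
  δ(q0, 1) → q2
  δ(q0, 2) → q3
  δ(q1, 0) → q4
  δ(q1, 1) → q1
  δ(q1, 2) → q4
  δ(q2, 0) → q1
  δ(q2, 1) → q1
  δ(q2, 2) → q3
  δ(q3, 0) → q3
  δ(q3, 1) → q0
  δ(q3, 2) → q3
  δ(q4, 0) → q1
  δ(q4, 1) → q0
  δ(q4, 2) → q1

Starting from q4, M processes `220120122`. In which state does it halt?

q1

q4 --2--> q1
q1 --2--> q4
q4 --0--> q1
q1 --1--> q1
q1 --2--> q4
q4 --0--> q1
q1 --1--> q1
q1 --2--> q4
q4 --2--> q1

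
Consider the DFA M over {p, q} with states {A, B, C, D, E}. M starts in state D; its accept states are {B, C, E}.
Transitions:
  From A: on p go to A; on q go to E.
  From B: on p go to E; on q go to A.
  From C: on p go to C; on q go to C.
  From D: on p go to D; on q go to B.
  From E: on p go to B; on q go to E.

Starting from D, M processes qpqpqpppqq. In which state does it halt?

D --q--> B
B --p--> E
E --q--> E
E --p--> B
B --q--> A
A --p--> A
A --p--> A
A --p--> A
A --q--> E
E --q--> E

E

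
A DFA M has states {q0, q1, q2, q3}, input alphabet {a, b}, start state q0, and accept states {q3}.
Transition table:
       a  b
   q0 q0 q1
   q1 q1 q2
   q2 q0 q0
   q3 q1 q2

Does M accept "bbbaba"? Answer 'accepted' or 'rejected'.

q0 --b--> q1
q1 --b--> q2
q2 --b--> q0
q0 --a--> q0
q0 --b--> q1
q1 --a--> q1
End in state q1, which is not an accepting state.

rejected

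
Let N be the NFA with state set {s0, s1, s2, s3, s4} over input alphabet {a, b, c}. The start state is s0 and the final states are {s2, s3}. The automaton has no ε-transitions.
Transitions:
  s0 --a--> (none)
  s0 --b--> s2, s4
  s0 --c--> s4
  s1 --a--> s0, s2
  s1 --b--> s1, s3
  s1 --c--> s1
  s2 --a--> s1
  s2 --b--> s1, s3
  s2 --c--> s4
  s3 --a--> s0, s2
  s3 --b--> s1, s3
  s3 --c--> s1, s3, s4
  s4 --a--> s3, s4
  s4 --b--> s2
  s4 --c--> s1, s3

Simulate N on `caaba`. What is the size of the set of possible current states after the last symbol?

Start: {s0}
read c: {s4}
read a: {s3, s4}
read a: {s0, s2, s3, s4}
read b: {s1, s2, s3, s4}
read a: {s0, s1, s2, s3, s4}
Final reachable set {s0, s1, s2, s3, s4} has 5 states.

5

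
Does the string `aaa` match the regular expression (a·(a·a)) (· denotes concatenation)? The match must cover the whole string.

Split as a·aa: a matches a and (a·a) matches aa.

yes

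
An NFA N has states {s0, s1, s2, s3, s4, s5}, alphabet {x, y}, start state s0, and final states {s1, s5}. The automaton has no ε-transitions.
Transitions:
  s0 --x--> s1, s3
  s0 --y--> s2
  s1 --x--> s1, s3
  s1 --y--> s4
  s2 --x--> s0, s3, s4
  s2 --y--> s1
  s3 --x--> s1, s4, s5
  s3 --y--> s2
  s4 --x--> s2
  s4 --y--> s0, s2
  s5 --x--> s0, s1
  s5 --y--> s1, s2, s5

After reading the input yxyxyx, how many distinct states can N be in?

Start: {s0}
read y: {s2}
read x: {s0, s3, s4}
read y: {s0, s2}
read x: {s0, s1, s3, s4}
read y: {s0, s2, s4}
read x: {s0, s1, s2, s3, s4}
Final reachable set {s0, s1, s2, s3, s4} has 5 states.

5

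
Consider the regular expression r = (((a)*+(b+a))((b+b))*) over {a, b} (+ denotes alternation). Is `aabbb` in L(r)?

Split as aa·bbb: ((a)*+(b+a)) matches aa and ((b+b))* matches bbb.

yes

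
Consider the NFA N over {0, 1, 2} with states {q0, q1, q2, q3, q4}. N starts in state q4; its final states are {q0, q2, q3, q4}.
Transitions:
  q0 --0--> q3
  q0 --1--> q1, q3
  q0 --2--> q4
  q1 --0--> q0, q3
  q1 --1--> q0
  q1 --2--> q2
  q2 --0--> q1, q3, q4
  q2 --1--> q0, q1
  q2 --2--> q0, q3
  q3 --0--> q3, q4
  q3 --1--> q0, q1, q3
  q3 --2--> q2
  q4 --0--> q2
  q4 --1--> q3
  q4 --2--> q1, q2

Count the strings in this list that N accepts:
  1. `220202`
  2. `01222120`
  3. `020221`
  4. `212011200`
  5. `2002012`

5

`220202`: accepted
`01222120`: accepted
`020221`: accepted
`212011200`: accepted
`2002012`: accepted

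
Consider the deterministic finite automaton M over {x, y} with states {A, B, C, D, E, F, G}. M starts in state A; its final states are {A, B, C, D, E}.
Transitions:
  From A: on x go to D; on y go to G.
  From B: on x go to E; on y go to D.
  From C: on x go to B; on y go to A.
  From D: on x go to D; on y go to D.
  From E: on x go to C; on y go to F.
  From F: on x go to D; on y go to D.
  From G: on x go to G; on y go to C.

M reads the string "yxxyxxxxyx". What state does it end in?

D

A --y--> G
G --x--> G
G --x--> G
G --y--> C
C --x--> B
B --x--> E
E --x--> C
C --x--> B
B --y--> D
D --x--> D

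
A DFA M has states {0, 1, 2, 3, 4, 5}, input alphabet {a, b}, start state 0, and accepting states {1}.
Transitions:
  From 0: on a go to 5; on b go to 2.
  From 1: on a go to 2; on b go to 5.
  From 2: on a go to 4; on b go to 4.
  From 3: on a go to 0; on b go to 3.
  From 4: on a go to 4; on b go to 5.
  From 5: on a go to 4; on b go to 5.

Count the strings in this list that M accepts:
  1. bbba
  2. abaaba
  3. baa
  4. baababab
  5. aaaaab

0

bbba: rejected
abaaba: rejected
baa: rejected
baababab: rejected
aaaaab: rejected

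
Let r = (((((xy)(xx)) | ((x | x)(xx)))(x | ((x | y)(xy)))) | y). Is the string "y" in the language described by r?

The right alternative y matches y.

yes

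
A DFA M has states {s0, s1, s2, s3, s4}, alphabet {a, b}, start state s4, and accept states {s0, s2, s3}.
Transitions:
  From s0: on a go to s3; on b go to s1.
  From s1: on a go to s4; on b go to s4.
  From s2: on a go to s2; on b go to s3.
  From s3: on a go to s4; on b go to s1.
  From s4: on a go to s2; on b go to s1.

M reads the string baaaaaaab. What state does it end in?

s4 --b--> s1
s1 --a--> s4
s4 --a--> s2
s2 --a--> s2
s2 --a--> s2
s2 --a--> s2
s2 --a--> s2
s2 --a--> s2
s2 --b--> s3

s3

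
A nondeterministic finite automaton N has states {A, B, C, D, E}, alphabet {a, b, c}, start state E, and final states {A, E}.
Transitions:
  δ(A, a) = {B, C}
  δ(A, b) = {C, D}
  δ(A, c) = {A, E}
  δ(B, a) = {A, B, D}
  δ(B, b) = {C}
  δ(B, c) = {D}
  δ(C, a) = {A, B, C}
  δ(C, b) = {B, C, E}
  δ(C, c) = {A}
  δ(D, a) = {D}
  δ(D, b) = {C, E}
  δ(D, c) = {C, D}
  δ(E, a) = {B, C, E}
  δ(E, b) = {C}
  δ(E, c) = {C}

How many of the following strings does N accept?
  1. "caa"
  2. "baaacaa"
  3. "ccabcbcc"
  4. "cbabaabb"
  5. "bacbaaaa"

"caa": accepted
"baaacaa": accepted
"ccabcbcc": accepted
"cbabaabb": accepted
"bacbaaaa": accepted

5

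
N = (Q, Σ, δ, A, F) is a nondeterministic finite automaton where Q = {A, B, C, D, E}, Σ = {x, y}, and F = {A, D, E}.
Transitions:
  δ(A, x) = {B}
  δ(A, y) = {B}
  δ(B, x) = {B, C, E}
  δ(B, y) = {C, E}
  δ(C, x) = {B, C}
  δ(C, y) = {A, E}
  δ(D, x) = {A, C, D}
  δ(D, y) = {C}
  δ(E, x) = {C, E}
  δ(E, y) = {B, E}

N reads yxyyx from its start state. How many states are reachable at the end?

3

Start: {A}
read y: {B}
read x: {B, C, E}
read y: {A, B, C, E}
read y: {A, B, C, E}
read x: {B, C, E}
Final reachable set {B, C, E} has 3 states.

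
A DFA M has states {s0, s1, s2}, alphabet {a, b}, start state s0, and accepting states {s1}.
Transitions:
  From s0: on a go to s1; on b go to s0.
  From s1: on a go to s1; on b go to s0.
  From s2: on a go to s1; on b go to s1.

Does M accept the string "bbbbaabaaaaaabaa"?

s0 --b--> s0
s0 --b--> s0
s0 --b--> s0
s0 --b--> s0
s0 --a--> s1
s1 --a--> s1
s1 --b--> s0
s0 --a--> s1
s1 --a--> s1
s1 --a--> s1
s1 --a--> s1
s1 --a--> s1
s1 --a--> s1
s1 --b--> s0
s0 --a--> s1
s1 --a--> s1
End in state s1, which is an accepting state.

accepted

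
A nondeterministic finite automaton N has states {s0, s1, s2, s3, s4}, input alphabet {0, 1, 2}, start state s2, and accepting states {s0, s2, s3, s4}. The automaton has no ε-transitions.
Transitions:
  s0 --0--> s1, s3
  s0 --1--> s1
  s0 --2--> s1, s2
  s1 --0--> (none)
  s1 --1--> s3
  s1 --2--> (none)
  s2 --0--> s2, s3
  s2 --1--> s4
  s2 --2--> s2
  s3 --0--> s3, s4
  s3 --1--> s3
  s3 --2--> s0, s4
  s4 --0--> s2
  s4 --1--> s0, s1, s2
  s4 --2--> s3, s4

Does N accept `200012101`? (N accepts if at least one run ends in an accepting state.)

accepted

Start: {s2}
read 2: {s2}
read 0: {s2, s3}
read 0: {s2, s3, s4}
read 0: {s2, s3, s4}
read 1: {s0, s1, s2, s3, s4}
read 2: {s0, s1, s2, s3, s4}
read 1: {s0, s1, s2, s3, s4}
read 0: {s1, s2, s3, s4}
read 1: {s0, s1, s2, s3, s4}
Reachable ∩ accepting = {s0, s2, s3, s4} — nonempty.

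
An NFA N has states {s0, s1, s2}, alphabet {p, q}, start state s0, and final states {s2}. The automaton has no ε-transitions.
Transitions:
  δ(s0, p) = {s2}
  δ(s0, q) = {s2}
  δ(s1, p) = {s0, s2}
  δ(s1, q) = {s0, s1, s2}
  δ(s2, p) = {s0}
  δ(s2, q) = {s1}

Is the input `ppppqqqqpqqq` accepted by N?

Start: {s0}
read p: {s2}
read p: {s0}
read p: {s2}
read p: {s0}
read q: {s2}
read q: {s1}
read q: {s0, s1, s2}
read q: {s0, s1, s2}
read p: {s0, s2}
read q: {s1, s2}
read q: {s0, s1, s2}
read q: {s0, s1, s2}
Reachable ∩ accepting = {s2} — nonempty.

accepted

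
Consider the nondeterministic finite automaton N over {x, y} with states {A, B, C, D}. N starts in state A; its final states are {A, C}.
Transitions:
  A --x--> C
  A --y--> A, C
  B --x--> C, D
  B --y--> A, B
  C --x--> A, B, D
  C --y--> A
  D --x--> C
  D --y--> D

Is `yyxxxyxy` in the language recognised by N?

Start: {A}
read y: {A, C}
read y: {A, C}
read x: {A, B, C, D}
read x: {A, B, C, D}
read x: {A, B, C, D}
read y: {A, B, C, D}
read x: {A, B, C, D}
read y: {A, B, C, D}
Reachable ∩ accepting = {A, C} — nonempty.

accepted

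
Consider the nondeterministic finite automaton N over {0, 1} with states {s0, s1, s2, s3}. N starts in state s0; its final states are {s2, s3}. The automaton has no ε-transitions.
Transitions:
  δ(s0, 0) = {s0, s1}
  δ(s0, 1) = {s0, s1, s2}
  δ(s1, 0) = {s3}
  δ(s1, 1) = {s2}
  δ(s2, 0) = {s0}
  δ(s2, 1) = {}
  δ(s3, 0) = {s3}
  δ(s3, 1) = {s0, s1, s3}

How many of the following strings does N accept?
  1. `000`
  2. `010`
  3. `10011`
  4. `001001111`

`000`: accepted
`010`: accepted
`10011`: accepted
`001001111`: accepted

4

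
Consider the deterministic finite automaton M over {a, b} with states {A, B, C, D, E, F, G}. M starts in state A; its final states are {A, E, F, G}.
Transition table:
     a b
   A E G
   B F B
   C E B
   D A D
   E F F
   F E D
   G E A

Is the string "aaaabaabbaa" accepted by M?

A --a--> E
E --a--> F
F --a--> E
E --a--> F
F --b--> D
D --a--> A
A --a--> E
E --b--> F
F --b--> D
D --a--> A
A --a--> E
End in state E, which is an accepting state.

accepted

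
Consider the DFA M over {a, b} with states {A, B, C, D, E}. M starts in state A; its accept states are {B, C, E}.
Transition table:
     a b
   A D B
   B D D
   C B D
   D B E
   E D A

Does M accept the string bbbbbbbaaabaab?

rejected

A --b--> B
B --b--> D
D --b--> E
E --b--> A
A --b--> B
B --b--> D
D --b--> E
E --a--> D
D --a--> B
B --a--> D
D --b--> E
E --a--> D
D --a--> B
B --b--> D
End in state D, which is not an accepting state.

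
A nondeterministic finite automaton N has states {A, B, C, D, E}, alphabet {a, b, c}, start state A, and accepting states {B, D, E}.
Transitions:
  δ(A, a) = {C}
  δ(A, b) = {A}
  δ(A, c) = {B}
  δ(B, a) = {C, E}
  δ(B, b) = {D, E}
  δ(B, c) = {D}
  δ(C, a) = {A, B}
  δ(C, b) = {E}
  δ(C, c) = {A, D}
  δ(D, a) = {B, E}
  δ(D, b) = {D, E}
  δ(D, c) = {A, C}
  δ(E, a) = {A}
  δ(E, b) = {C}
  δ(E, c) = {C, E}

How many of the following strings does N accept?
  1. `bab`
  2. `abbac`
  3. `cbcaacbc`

3

`bab`: accepted
`abbac`: accepted
`cbcaacbc`: accepted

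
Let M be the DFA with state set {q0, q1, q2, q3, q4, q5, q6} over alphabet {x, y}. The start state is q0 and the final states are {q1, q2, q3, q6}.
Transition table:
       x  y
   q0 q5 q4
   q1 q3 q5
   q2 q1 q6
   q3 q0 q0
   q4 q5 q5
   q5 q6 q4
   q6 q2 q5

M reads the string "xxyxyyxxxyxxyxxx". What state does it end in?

q0 --x--> q5
q5 --x--> q6
q6 --y--> q5
q5 --x--> q6
q6 --y--> q5
q5 --y--> q4
q4 --x--> q5
q5 --x--> q6
q6 --x--> q2
q2 --y--> q6
q6 --x--> q2
q2 --x--> q1
q1 --y--> q5
q5 --x--> q6
q6 --x--> q2
q2 --x--> q1

q1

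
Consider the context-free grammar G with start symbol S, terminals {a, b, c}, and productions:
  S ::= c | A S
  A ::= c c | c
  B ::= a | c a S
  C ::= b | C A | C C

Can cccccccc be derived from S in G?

S ⇒ AS ⇒ ccS ⇒ ccAS ⇒ ccccS ⇒ ccccAS ⇒ cccccS ⇒ cccccAS ⇒ cccccccS ⇒ cccccccc

yes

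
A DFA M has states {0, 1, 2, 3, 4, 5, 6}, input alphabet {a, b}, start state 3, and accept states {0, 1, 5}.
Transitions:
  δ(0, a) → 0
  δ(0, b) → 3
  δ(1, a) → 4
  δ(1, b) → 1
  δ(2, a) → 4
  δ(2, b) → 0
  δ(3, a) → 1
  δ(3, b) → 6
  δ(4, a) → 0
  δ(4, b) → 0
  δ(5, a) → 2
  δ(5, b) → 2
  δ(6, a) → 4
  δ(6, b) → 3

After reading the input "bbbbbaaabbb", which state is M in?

3

3 --b--> 6
6 --b--> 3
3 --b--> 6
6 --b--> 3
3 --b--> 6
6 --a--> 4
4 --a--> 0
0 --a--> 0
0 --b--> 3
3 --b--> 6
6 --b--> 3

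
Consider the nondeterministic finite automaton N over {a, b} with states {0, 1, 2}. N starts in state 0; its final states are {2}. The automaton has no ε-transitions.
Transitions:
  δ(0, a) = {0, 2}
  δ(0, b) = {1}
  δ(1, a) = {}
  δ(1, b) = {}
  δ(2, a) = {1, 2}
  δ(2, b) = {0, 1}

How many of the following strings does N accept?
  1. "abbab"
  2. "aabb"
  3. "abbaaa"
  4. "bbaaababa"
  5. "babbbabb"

0

"abbab": rejected
"aabb": rejected
"abbaaa": rejected
"bbaaababa": rejected
"babbbabb": rejected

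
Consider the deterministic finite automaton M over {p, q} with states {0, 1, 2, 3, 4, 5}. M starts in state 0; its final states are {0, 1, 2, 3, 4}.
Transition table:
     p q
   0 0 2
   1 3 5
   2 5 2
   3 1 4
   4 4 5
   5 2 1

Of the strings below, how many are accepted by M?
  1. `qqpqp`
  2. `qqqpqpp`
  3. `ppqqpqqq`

`qqpqp`: accepted
`qqqpqpp`: accepted
`ppqqpqqq`: accepted

3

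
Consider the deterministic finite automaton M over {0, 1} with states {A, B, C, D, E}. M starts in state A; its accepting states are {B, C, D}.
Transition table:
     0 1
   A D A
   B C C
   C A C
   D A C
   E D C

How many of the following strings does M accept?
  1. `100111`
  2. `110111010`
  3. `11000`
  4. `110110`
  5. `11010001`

2

`100111`: rejected
`110111010`: accepted
`11000`: accepted
`110110`: rejected
`11010001`: rejected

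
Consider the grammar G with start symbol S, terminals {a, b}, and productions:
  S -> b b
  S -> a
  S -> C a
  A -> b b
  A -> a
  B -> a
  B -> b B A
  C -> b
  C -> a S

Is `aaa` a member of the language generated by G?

S ⇒ Ca ⇒ aSa ⇒ aaa

yes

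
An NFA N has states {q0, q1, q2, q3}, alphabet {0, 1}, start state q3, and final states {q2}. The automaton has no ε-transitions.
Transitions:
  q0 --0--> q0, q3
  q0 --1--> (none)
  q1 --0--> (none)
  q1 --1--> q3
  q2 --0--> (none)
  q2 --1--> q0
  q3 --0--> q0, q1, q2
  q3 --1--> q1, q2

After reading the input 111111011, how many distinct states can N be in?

4

Start: {q3}
read 1: {q1, q2}
read 1: {q0, q3}
read 1: {q1, q2}
read 1: {q0, q3}
read 1: {q1, q2}
read 1: {q0, q3}
read 0: {q0, q1, q2, q3}
read 1: {q0, q1, q2, q3}
read 1: {q0, q1, q2, q3}
Final reachable set {q0, q1, q2, q3} has 4 states.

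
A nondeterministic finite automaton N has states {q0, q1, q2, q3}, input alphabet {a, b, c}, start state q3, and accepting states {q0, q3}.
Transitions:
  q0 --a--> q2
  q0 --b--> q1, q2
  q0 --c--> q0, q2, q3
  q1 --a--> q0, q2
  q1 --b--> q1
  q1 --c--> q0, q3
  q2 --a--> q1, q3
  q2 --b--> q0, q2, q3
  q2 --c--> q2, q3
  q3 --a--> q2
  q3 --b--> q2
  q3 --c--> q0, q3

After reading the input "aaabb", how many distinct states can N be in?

Start: {q3}
read a: {q2}
read a: {q1, q3}
read a: {q0, q2}
read b: {q0, q1, q2, q3}
read b: {q0, q1, q2, q3}
Final reachable set {q0, q1, q2, q3} has 4 states.

4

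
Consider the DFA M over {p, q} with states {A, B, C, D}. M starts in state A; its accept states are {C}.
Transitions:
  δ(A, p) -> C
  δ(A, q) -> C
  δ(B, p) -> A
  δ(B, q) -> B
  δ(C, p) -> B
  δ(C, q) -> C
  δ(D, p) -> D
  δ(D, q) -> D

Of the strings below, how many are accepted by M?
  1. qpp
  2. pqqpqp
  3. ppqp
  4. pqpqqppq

1

qpp: rejected
pqqpqp: rejected
ppqp: rejected
pqpqqppq: accepted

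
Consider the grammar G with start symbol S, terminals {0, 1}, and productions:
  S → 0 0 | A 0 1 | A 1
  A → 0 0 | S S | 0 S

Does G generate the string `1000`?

no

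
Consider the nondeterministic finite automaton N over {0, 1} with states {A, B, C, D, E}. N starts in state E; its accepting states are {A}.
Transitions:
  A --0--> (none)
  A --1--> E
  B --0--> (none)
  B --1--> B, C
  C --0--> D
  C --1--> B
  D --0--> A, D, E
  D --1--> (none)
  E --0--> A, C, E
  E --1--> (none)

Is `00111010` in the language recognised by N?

rejected

Start: {E}
read 0: {A, C, E}
read 0: {A, C, D, E}
read 1: {B, E}
read 1: {B, C}
read 1: {B, C}
read 0: {D}
read 1: {}
The reachable set is empty and stays empty for the remaining 1 symbol.
Reachable ∩ accepting = {} — empty.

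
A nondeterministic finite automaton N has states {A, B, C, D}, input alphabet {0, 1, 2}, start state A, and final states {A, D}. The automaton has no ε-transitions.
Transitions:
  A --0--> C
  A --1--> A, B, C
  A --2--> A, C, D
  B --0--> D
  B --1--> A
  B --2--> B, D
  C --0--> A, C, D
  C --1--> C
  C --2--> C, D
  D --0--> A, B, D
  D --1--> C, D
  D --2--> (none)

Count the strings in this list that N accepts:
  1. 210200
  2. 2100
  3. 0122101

210200: accepted
2100: accepted
0122101: accepted

3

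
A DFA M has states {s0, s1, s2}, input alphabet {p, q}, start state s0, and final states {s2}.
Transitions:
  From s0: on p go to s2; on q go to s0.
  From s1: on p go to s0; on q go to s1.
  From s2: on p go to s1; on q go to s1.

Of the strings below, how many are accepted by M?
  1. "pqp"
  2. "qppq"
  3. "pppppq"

0

"pqp": rejected
"qppq": rejected
"pppppq": rejected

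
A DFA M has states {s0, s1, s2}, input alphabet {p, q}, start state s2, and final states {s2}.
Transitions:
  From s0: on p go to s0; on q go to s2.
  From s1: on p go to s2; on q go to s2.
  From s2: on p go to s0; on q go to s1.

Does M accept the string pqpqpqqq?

s2 --p--> s0
s0 --q--> s2
s2 --p--> s0
s0 --q--> s2
s2 --p--> s0
s0 --q--> s2
s2 --q--> s1
s1 --q--> s2
End in state s2, which is an accepting state.

accepted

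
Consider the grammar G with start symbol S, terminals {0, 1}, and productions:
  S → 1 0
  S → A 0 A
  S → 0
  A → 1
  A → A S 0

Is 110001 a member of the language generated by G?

yes

S ⇒ A0A ⇒ AS00A ⇒ 1S00A ⇒ 11000A ⇒ 110001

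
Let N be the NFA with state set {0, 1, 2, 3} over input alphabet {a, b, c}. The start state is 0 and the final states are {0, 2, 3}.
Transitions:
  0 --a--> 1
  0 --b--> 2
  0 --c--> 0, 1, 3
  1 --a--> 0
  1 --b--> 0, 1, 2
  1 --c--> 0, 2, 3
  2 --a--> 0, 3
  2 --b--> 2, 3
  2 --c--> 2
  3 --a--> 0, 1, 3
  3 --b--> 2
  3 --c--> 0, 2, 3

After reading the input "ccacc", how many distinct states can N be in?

4

Start: {0}
read c: {0, 1, 3}
read c: {0, 1, 2, 3}
read a: {0, 1, 3}
read c: {0, 1, 2, 3}
read c: {0, 1, 2, 3}
Final reachable set {0, 1, 2, 3} has 4 states.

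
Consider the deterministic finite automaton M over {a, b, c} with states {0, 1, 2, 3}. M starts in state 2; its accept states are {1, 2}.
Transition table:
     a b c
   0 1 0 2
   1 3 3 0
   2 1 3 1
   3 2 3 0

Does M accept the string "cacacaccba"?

2 --c--> 1
1 --a--> 3
3 --c--> 0
0 --a--> 1
1 --c--> 0
0 --a--> 1
1 --c--> 0
0 --c--> 2
2 --b--> 3
3 --a--> 2
End in state 2, which is an accepting state.

accepted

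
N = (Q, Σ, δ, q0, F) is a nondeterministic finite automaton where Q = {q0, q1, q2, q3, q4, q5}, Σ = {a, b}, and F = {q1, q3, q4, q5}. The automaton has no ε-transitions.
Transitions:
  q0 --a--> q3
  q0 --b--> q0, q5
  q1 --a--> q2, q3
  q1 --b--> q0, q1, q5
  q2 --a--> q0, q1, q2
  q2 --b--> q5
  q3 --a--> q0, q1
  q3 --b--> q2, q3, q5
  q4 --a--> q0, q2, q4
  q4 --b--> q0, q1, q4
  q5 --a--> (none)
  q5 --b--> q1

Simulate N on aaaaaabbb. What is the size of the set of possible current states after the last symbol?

Start: {q0}
read a: {q3}
read a: {q0, q1}
read a: {q2, q3}
read a: {q0, q1, q2}
read a: {q0, q1, q2, q3}
read a: {q0, q1, q2, q3}
read b: {q0, q1, q2, q3, q5}
read b: {q0, q1, q2, q3, q5}
read b: {q0, q1, q2, q3, q5}
Final reachable set {q0, q1, q2, q3, q5} has 5 states.

5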